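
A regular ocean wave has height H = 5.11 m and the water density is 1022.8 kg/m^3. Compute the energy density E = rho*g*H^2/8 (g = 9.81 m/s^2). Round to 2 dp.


E = (1/8) * rho * g * H^2
E = (1/8) * 1022.8 * 9.81 * 5.11^2
E = 0.125 * 1022.8 * 9.81 * 26.1121
E = 32750.02 J/m^2

32750.02


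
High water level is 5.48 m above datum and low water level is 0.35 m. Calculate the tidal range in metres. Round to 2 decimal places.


Tidal range = High water - Low water
Tidal range = 5.48 - (0.35)
Tidal range = 5.13 m

5.13


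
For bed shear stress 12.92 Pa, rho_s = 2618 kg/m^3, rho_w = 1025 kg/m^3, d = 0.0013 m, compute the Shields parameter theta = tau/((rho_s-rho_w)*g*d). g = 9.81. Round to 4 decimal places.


theta = tau / ((rho_s - rho_w) * g * d)
rho_s - rho_w = 2618 - 1025 = 1593
Denominator = 1593 * 9.81 * 0.0013 = 20.315529
theta = 12.92 / 20.315529
theta = 0.6360

0.6360


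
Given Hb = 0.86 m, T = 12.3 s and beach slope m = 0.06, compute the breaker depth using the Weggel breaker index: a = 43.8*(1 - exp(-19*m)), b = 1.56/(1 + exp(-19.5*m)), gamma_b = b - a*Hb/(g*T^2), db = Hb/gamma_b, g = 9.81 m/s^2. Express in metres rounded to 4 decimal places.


a = 43.8 * (1 - exp(-19 * m))
exp(-19 * 0.06) = exp(-1.1400) = 0.319819
a = 43.8 * (1 - 0.319819) = 29.791927
b = 1.56 / (1 + exp(-19.5 * m))
exp(-19.5 * 0.06) = exp(-1.1700) = 0.310367
b = 1.56 / (1 + 0.310367) = 1.190506
Hb / (g * T^2) = 0.86 / (9.81 * 12.3^2) = 0.86 / 1484.1549 = 0.00057945
gamma_b = b - a * Hb/(g*T^2) = 1.190506 - 29.791927 * 0.00057945 = 1.173243
db = Hb / gamma_b = 0.86 / 1.173243
db = 0.7330 m

0.7330


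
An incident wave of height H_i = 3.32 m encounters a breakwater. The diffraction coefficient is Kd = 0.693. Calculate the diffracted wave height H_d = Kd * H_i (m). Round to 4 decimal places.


H_d = Kd * H_i
H_d = 0.693 * 3.32
H_d = 2.3008 m

2.3008


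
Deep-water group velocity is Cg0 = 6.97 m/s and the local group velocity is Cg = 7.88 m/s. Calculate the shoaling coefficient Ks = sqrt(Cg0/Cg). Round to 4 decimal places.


Ks = sqrt(Cg0 / Cg)
Ks = sqrt(6.97 / 7.88)
Ks = sqrt(0.8845)
Ks = 0.9405

0.9405


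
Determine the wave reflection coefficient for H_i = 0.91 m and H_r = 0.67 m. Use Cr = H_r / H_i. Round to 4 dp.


Cr = H_r / H_i
Cr = 0.67 / 0.91
Cr = 0.7363

0.7363


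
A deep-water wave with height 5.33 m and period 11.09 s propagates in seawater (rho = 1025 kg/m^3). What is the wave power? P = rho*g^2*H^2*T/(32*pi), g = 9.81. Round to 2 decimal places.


P = rho * g^2 * H^2 * T / (32 * pi)
P = 1025 * 9.81^2 * 5.33^2 * 11.09 / (32 * pi)
P = 1025 * 96.2361 * 28.4089 * 11.09 / 100.53096
P = 309134.87 W/m

309134.87


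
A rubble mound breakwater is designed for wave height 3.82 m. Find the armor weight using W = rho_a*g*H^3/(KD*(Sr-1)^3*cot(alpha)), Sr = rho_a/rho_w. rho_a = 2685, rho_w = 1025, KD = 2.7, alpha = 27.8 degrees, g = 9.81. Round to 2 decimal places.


Sr = rho_a / rho_w = 2685 / 1025 = 2.619512
(Sr - 1) = 1.619512
(Sr - 1)^3 = 4.247689
cot(27.8) = 1 / tan(27.8) = 1 / 0.527240 = 1.896669
Numerator = 2685 * 9.81 * 3.82^3 = 1468261.4157
Denominator = 2.7 * 4.247689 * 1.896669 = 21.752437
W = 1468261.4157 / 21.752437
W = 67498.71 N

67498.71


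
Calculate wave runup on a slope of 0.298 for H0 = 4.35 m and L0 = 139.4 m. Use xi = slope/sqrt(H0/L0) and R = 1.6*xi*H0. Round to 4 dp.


xi = slope / sqrt(H0/L0)
H0/L0 = 4.35/139.4 = 0.031205
sqrt(0.031205) = 0.176650
xi = 0.298 / 0.176650 = 1.686953
R = 1.6 * xi * H0 = 1.6 * 1.686953 * 4.35
R = 11.7412 m

11.7412


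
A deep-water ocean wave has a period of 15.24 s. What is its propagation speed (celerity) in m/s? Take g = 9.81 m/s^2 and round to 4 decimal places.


We use the deep-water celerity formula:
C = g * T / (2 * pi)
C = 9.81 * 15.24 / (2 * 3.14159...)
C = 149.504400 / 6.283185
C = 23.7944 m/s

23.7944


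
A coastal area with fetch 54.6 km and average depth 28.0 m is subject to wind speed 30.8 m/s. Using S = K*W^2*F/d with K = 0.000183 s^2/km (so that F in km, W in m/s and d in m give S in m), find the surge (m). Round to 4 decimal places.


S = K * W^2 * F / d
W^2 = 30.8^2 = 948.64
S = 0.000183 * 948.64 * 54.6 / 28.0
Numerator = 0.000183 * 948.64 * 54.6 = 9.478621
S = 9.478621 / 28.0 = 0.3385 m

0.3385


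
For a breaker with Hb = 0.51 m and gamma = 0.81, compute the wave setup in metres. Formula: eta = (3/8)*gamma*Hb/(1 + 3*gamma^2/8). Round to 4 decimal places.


eta = (3/8) * gamma * Hb / (1 + 3*gamma^2/8)
Numerator = (3/8) * 0.81 * 0.51 = 0.154913
Denominator = 1 + 3*0.81^2/8 = 1 + 0.246038 = 1.246038
eta = 0.154913 / 1.246038
eta = 0.1243 m

0.1243


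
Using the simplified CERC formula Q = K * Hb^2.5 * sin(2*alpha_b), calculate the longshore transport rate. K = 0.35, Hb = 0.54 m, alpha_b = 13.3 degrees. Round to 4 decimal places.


Q = K * Hb^2.5 * sin(2 * alpha_b)
Hb^2.5 = 0.54^2.5 = 0.214281
sin(2 * 13.3) = sin(26.6) = 0.447759
Q = 0.35 * 0.214281 * 0.447759
Q = 0.0336 m^3/s

0.0336


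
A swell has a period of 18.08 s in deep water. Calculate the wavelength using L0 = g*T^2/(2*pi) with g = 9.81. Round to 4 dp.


L0 = g * T^2 / (2 * pi)
L0 = 9.81 * 18.08^2 / (2 * pi)
L0 = 9.81 * 326.8864 / 6.28319
L0 = 3206.7556 / 6.28319
L0 = 510.3710 m

510.3710


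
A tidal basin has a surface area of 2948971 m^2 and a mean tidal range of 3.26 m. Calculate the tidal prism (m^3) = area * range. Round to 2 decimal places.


Tidal prism = Area * Tidal range
P = 2948971 * 3.26
P = 9613645.46 m^3

9613645.46


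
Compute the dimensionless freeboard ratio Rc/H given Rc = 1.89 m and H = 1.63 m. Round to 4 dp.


Relative freeboard = Rc / H
= 1.89 / 1.63
= 1.1595

1.1595


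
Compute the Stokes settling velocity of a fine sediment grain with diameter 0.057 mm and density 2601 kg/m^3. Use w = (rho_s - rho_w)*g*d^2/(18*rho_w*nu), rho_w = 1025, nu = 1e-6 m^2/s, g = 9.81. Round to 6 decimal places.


w = (rho_s - rho_w) * g * d^2 / (18 * rho_w * nu)
d = 0.057 mm = 0.000057 m
rho_s - rho_w = 2601 - 1025 = 1576
Numerator = 1576 * 9.81 * (0.000057)^2 = 0.000050231359
Denominator = 18 * 1025 * 1e-6 = 0.018450
w = 0.002723 m/s

0.002723


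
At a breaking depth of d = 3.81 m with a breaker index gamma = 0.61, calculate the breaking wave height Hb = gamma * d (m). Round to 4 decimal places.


Hb = gamma * d
Hb = 0.61 * 3.81
Hb = 2.3241 m

2.3241


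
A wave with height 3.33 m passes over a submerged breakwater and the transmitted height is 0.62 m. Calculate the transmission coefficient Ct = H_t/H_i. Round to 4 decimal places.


Ct = H_t / H_i
Ct = 0.62 / 3.33
Ct = 0.1862

0.1862


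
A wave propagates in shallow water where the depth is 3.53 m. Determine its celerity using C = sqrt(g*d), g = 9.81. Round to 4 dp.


Using the shallow-water approximation:
C = sqrt(g * d) = sqrt(9.81 * 3.53)
C = sqrt(34.6293)
C = 5.8847 m/s

5.8847


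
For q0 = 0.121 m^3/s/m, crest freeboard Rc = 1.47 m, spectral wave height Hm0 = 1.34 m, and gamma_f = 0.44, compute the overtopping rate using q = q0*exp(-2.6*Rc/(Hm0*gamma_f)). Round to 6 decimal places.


q = q0 * exp(-2.6 * Rc / (Hm0 * gamma_f))
Exponent = -2.6 * 1.47 / (1.34 * 0.44)
= -2.6 * 1.47 / 0.5896
= -6.482361
exp(-6.482361) = 0.001530
q = 0.121 * 0.001530
q = 0.000185 m^3/s/m

0.000185


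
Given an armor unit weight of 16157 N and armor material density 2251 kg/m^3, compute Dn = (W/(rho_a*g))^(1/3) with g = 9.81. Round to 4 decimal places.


V = W / (rho_a * g)
V = 16157 / (2251 * 9.81)
V = 16157 / 22082.31
V = 0.731672 m^3
Dn = V^(1/3) = 0.731672^(1/3)
Dn = 0.9011 m

0.9011


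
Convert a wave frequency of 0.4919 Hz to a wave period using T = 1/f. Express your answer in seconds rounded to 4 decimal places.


T = 1 / f
T = 1 / 0.4919
T = 2.0329 s

2.0329


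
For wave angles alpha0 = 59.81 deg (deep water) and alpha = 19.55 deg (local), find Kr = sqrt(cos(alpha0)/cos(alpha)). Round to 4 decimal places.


Kr = sqrt(cos(alpha0) / cos(alpha))
cos(59.81) = 0.502869
cos(19.55) = 0.942350
Kr = sqrt(0.502869 / 0.942350)
Kr = sqrt(0.533633)
Kr = 0.7305

0.7305


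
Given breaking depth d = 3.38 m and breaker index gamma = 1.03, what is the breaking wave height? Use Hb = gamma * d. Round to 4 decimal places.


Hb = gamma * d
Hb = 1.03 * 3.38
Hb = 3.4814 m

3.4814


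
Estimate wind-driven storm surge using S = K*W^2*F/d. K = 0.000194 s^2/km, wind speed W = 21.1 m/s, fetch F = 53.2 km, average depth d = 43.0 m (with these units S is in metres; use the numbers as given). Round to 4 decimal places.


S = K * W^2 * F / d
W^2 = 21.1^2 = 445.21
S = 0.000194 * 445.21 * 53.2 / 43.0
Numerator = 0.000194 * 445.21 * 53.2 = 4.594923
S = 4.594923 / 43.0 = 0.1069 m

0.1069


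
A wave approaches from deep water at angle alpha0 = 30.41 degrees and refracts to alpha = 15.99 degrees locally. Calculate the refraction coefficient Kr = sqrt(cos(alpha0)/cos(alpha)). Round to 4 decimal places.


Kr = sqrt(cos(alpha0) / cos(alpha))
cos(30.41) = 0.862425
cos(15.99) = 0.961310
Kr = sqrt(0.862425 / 0.961310)
Kr = sqrt(0.897136)
Kr = 0.9472

0.9472


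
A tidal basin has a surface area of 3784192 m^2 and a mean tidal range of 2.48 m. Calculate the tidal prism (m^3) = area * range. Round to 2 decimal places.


Tidal prism = Area * Tidal range
P = 3784192 * 2.48
P = 9384796.16 m^3

9384796.16


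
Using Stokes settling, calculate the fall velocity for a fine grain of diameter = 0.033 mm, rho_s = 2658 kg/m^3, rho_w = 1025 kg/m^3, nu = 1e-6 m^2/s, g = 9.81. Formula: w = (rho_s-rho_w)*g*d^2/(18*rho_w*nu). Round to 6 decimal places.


w = (rho_s - rho_w) * g * d^2 / (18 * rho_w * nu)
d = 0.033 mm = 0.000033 m
rho_s - rho_w = 2658 - 1025 = 1633
Numerator = 1633 * 9.81 * (0.000033)^2 = 0.000017445486
Denominator = 18 * 1025 * 1e-6 = 0.018450
w = 0.000946 m/s

0.000946


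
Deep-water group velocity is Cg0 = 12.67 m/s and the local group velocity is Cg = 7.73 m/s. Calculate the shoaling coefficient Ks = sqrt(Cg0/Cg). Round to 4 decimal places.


Ks = sqrt(Cg0 / Cg)
Ks = sqrt(12.67 / 7.73)
Ks = sqrt(1.6391)
Ks = 1.2803

1.2803


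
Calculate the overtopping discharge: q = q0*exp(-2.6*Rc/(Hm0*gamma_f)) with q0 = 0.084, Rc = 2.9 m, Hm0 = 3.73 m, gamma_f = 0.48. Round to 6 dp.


q = q0 * exp(-2.6 * Rc / (Hm0 * gamma_f))
Exponent = -2.6 * 2.9 / (3.73 * 0.48)
= -2.6 * 2.9 / 1.7904
= -4.211349
exp(-4.211349) = 0.014826
q = 0.084 * 0.014826
q = 0.001245 m^3/s/m

0.001245


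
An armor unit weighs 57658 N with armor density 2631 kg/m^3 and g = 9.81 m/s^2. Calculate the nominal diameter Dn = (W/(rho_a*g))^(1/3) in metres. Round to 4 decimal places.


V = W / (rho_a * g)
V = 57658 / (2631 * 9.81)
V = 57658 / 25810.11
V = 2.233931 m^3
Dn = V^(1/3) = 2.233931^(1/3)
Dn = 1.3072 m

1.3072


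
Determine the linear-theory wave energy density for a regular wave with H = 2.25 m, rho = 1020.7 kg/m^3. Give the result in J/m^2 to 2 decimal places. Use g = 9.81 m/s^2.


E = (1/8) * rho * g * H^2
E = (1/8) * 1020.7 * 9.81 * 2.25^2
E = 0.125 * 1020.7 * 9.81 * 5.0625
E = 6336.39 J/m^2

6336.39


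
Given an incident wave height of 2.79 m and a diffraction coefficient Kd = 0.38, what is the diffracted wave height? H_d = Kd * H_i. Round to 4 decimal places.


H_d = Kd * H_i
H_d = 0.38 * 2.79
H_d = 1.0602 m

1.0602


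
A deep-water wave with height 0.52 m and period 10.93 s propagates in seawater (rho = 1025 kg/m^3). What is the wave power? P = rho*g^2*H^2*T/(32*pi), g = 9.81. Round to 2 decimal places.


P = rho * g^2 * H^2 * T / (32 * pi)
P = 1025 * 9.81^2 * 0.52^2 * 10.93 / (32 * pi)
P = 1025 * 96.2361 * 0.2704 * 10.93 / 100.53096
P = 2899.94 W/m

2899.94


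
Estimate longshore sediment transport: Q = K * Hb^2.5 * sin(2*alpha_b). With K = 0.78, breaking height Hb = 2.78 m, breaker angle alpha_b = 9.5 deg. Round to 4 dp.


Q = K * Hb^2.5 * sin(2 * alpha_b)
Hb^2.5 = 2.78^2.5 = 12.885818
sin(2 * 9.5) = sin(19.0) = 0.325568
Q = 0.78 * 12.885818 * 0.325568
Q = 3.2723 m^3/s

3.2723


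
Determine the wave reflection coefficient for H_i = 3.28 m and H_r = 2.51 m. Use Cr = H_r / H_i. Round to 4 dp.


Cr = H_r / H_i
Cr = 2.51 / 3.28
Cr = 0.7652

0.7652


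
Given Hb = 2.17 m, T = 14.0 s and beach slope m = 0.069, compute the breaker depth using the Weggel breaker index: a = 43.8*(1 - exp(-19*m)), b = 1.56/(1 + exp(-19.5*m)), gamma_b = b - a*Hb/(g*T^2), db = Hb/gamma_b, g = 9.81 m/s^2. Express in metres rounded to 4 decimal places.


a = 43.8 * (1 - exp(-19 * m))
exp(-19 * 0.069) = exp(-1.3110) = 0.269550
a = 43.8 * (1 - 0.269550) = 31.993694
b = 1.56 / (1 + exp(-19.5 * m))
exp(-19.5 * 0.069) = exp(-1.3455) = 0.260409
b = 1.56 / (1 + 0.260409) = 1.237693
Hb / (g * T^2) = 2.17 / (9.81 * 14.0^2) = 2.17 / 1922.7600 = 0.00112859
gamma_b = b - a * Hb/(g*T^2) = 1.237693 - 31.993694 * 0.00112859 = 1.201585
db = Hb / gamma_b = 2.17 / 1.201585
db = 1.8059 m

1.8059


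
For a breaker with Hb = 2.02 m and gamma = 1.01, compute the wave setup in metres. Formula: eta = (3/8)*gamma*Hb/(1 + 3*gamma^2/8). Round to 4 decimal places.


eta = (3/8) * gamma * Hb / (1 + 3*gamma^2/8)
Numerator = (3/8) * 1.01 * 2.02 = 0.765075
Denominator = 1 + 3*1.01^2/8 = 1 + 0.382538 = 1.382538
eta = 0.765075 / 1.382538
eta = 0.5534 m

0.5534


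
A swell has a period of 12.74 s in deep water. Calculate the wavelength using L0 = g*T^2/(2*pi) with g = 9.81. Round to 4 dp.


L0 = g * T^2 / (2 * pi)
L0 = 9.81 * 12.74^2 / (2 * pi)
L0 = 9.81 * 162.3076 / 6.28319
L0 = 1592.2376 / 6.28319
L0 = 253.4125 m

253.4125


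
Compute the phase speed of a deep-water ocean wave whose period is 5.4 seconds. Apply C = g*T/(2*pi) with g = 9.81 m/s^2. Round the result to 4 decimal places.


We use the deep-water celerity formula:
C = g * T / (2 * pi)
C = 9.81 * 5.4 / (2 * 3.14159...)
C = 52.974000 / 6.283185
C = 8.4311 m/s

8.4311


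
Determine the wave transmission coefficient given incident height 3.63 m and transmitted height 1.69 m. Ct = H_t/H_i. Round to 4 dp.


Ct = H_t / H_i
Ct = 1.69 / 3.63
Ct = 0.4656

0.4656


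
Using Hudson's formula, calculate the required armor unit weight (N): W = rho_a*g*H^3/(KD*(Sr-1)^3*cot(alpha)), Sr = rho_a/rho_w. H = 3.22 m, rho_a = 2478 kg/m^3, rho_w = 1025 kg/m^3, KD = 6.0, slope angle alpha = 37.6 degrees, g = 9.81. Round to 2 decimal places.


Sr = rho_a / rho_w = 2478 / 1025 = 2.417561
(Sr - 1) = 1.417561
(Sr - 1)^3 = 2.848559
cot(37.6) = 1 / tan(37.6) = 1 / 0.770104 = 1.298526
Numerator = 2478 * 9.81 * 3.22^3 = 811592.3122
Denominator = 6.0 * 2.848559 * 1.298526 = 22.193577
W = 811592.3122 / 22.193577
W = 36568.79 N

36568.79


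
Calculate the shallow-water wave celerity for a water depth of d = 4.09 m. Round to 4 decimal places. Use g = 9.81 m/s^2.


Using the shallow-water approximation:
C = sqrt(g * d) = sqrt(9.81 * 4.09)
C = sqrt(40.1229)
C = 6.3343 m/s

6.3343


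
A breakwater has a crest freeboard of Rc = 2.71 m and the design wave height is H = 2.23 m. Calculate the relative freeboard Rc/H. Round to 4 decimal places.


Relative freeboard = Rc / H
= 2.71 / 2.23
= 1.2152

1.2152


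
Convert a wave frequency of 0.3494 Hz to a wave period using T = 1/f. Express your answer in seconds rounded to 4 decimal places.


T = 1 / f
T = 1 / 0.3494
T = 2.8620 s

2.8620


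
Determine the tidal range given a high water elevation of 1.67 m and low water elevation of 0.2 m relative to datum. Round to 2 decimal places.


Tidal range = High water - Low water
Tidal range = 1.67 - (0.2)
Tidal range = 1.47 m

1.47


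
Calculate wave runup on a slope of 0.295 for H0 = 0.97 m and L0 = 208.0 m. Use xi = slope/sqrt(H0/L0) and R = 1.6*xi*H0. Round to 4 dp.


xi = slope / sqrt(H0/L0)
H0/L0 = 0.97/208.0 = 0.004663
sqrt(0.004663) = 0.068290
xi = 0.295 / 0.068290 = 4.319842
R = 1.6 * xi * H0 = 1.6 * 4.319842 * 0.97
R = 6.7044 m

6.7044


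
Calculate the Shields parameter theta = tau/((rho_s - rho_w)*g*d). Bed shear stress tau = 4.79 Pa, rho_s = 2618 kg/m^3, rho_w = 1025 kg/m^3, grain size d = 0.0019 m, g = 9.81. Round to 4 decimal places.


theta = tau / ((rho_s - rho_w) * g * d)
rho_s - rho_w = 2618 - 1025 = 1593
Denominator = 1593 * 9.81 * 0.0019 = 29.691927
theta = 4.79 / 29.691927
theta = 0.1613

0.1613


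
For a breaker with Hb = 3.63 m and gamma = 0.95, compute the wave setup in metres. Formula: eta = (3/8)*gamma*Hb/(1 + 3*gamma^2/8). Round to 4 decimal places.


eta = (3/8) * gamma * Hb / (1 + 3*gamma^2/8)
Numerator = (3/8) * 0.95 * 3.63 = 1.293187
Denominator = 1 + 3*0.95^2/8 = 1 + 0.338438 = 1.338438
eta = 1.293187 / 1.338438
eta = 0.9662 m

0.9662


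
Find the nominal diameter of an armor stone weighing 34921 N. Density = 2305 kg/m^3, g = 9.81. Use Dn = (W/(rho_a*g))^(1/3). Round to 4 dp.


V = W / (rho_a * g)
V = 34921 / (2305 * 9.81)
V = 34921 / 22612.05
V = 1.544354 m^3
Dn = V^(1/3) = 1.544354^(1/3)
Dn = 1.1559 m

1.1559


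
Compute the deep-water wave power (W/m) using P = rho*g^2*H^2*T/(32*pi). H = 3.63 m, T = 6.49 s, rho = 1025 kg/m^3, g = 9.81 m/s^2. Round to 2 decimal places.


P = rho * g^2 * H^2 * T / (32 * pi)
P = 1025 * 9.81^2 * 3.63^2 * 6.49 / (32 * pi)
P = 1025 * 96.2361 * 13.1769 * 6.49 / 100.53096
P = 83911.21 W/m

83911.21


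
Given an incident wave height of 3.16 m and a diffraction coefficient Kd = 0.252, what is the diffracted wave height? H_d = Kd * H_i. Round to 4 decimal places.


H_d = Kd * H_i
H_d = 0.252 * 3.16
H_d = 0.7963 m

0.7963


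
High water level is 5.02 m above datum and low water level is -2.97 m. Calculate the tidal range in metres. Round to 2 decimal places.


Tidal range = High water - Low water
Tidal range = 5.02 - (-2.97)
Tidal range = 7.99 m

7.99


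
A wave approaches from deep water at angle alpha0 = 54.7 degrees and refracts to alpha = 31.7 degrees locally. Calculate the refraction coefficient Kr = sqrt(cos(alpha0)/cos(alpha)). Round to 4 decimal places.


Kr = sqrt(cos(alpha0) / cos(alpha))
cos(54.7) = 0.577858
cos(31.7) = 0.850811
Kr = sqrt(0.577858 / 0.850811)
Kr = sqrt(0.679184)
Kr = 0.8241

0.8241


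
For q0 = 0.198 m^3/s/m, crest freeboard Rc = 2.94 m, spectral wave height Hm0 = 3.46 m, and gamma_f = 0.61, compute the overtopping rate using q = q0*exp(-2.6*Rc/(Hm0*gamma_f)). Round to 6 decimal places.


q = q0 * exp(-2.6 * Rc / (Hm0 * gamma_f))
Exponent = -2.6 * 2.94 / (3.46 * 0.61)
= -2.6 * 2.94 / 2.1106
= -3.621719
exp(-3.621719) = 0.026737
q = 0.198 * 0.026737
q = 0.005294 m^3/s/m

0.005294


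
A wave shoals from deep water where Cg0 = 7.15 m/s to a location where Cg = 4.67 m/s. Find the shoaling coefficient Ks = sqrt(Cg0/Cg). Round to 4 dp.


Ks = sqrt(Cg0 / Cg)
Ks = sqrt(7.15 / 4.67)
Ks = sqrt(1.5310)
Ks = 1.2374

1.2374


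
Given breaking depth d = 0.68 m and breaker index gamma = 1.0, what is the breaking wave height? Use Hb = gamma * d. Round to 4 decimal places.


Hb = gamma * d
Hb = 1.0 * 0.68
Hb = 0.6800 m

0.6800


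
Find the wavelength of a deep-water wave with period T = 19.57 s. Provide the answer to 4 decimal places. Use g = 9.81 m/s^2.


L0 = g * T^2 / (2 * pi)
L0 = 9.81 * 19.57^2 / (2 * pi)
L0 = 9.81 * 382.9849 / 6.28319
L0 = 3757.0819 / 6.28319
L0 = 597.9582 m

597.9582


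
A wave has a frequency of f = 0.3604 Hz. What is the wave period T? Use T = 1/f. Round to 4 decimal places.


T = 1 / f
T = 1 / 0.3604
T = 2.7747 s

2.7747


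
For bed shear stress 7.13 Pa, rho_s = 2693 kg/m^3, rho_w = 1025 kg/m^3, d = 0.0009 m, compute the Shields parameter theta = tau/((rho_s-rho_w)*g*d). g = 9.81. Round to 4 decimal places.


theta = tau / ((rho_s - rho_w) * g * d)
rho_s - rho_w = 2693 - 1025 = 1668
Denominator = 1668 * 9.81 * 0.0009 = 14.726772
theta = 7.13 / 14.726772
theta = 0.4842

0.4842


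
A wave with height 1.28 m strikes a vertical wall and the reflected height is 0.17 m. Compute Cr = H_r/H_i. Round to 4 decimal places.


Cr = H_r / H_i
Cr = 0.17 / 1.28
Cr = 0.1328

0.1328


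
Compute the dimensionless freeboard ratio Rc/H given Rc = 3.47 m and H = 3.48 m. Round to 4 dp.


Relative freeboard = Rc / H
= 3.47 / 3.48
= 0.9971

0.9971


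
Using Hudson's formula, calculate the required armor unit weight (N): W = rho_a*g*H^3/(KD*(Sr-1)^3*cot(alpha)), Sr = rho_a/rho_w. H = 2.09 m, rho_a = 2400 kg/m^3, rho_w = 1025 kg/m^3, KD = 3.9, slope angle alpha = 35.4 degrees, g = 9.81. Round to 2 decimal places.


Sr = rho_a / rho_w = 2400 / 1025 = 2.341463
(Sr - 1) = 1.341463
(Sr - 1)^3 = 2.413996
cot(35.4) = 1 / tan(35.4) = 1 / 0.710663 = 1.407137
Numerator = 2400 * 9.81 * 2.09^3 = 214940.9220
Denominator = 3.9 * 2.413996 * 1.407137 = 13.247606
W = 214940.9220 / 13.247606
W = 16224.89 N

16224.89


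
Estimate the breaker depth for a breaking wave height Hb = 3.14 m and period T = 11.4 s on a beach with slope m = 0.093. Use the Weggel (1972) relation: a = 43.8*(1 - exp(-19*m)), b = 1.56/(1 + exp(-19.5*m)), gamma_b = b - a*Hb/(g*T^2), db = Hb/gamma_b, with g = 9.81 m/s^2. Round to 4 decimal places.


a = 43.8 * (1 - exp(-19 * m))
exp(-19 * 0.093) = exp(-1.7670) = 0.170845
a = 43.8 * (1 - 0.170845) = 36.317000
b = 1.56 / (1 + exp(-19.5 * m))
exp(-19.5 * 0.093) = exp(-1.8135) = 0.163082
b = 1.56 / (1 + 0.163082) = 1.341264
Hb / (g * T^2) = 3.14 / (9.81 * 11.4^2) = 3.14 / 1274.9076 = 0.00246292
gamma_b = b - a * Hb/(g*T^2) = 1.341264 - 36.317000 * 0.00246292 = 1.251818
db = Hb / gamma_b = 3.14 / 1.251818
db = 2.5084 m

2.5084


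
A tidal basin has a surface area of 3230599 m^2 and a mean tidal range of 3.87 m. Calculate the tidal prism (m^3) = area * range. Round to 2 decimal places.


Tidal prism = Area * Tidal range
P = 3230599 * 3.87
P = 12502418.13 m^3

12502418.13


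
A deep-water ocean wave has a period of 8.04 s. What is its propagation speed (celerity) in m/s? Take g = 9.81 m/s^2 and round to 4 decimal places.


We use the deep-water celerity formula:
C = g * T / (2 * pi)
C = 9.81 * 8.04 / (2 * 3.14159...)
C = 78.872400 / 6.283185
C = 12.5529 m/s

12.5529


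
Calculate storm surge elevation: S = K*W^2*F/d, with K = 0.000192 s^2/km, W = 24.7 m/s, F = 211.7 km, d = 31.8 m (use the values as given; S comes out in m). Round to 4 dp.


S = K * W^2 * F / d
W^2 = 24.7^2 = 610.09
S = 0.000192 * 610.09 * 211.7 / 31.8
Numerator = 0.000192 * 610.09 * 211.7 = 24.797962
S = 24.797962 / 31.8 = 0.7798 m

0.7798


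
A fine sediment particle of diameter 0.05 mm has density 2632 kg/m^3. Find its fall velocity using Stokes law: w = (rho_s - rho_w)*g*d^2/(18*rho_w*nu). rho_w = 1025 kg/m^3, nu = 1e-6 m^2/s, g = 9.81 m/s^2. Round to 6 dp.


w = (rho_s - rho_w) * g * d^2 / (18 * rho_w * nu)
d = 0.05 mm = 0.000050 m
rho_s - rho_w = 2632 - 1025 = 1607
Numerator = 1607 * 9.81 * (0.000050)^2 = 0.000039411675
Denominator = 18 * 1025 * 1e-6 = 0.018450
w = 0.002136 m/s

0.002136


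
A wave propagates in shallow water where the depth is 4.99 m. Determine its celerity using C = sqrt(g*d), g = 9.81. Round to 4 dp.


Using the shallow-water approximation:
C = sqrt(g * d) = sqrt(9.81 * 4.99)
C = sqrt(48.9519)
C = 6.9966 m/s

6.9966


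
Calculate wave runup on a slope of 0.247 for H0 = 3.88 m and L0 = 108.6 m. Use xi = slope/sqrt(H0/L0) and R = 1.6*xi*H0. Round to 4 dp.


xi = slope / sqrt(H0/L0)
H0/L0 = 3.88/108.6 = 0.035727
sqrt(0.035727) = 0.189017
xi = 0.247 / 0.189017 = 1.306761
R = 1.6 * xi * H0 = 1.6 * 1.306761 * 3.88
R = 8.1124 m

8.1124


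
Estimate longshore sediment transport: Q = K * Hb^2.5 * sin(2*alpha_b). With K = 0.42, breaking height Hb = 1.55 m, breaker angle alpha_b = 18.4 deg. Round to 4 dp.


Q = K * Hb^2.5 * sin(2 * alpha_b)
Hb^2.5 = 1.55^2.5 = 2.991088
sin(2 * 18.4) = sin(36.8) = 0.599024
Q = 0.42 * 2.991088 * 0.599024
Q = 0.7525 m^3/s

0.7525


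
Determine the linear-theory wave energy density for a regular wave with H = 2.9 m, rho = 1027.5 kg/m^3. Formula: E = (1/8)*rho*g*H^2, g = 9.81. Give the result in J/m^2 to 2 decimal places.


E = (1/8) * rho * g * H^2
E = (1/8) * 1027.5 * 9.81 * 2.9^2
E = 0.125 * 1027.5 * 9.81 * 8.4100
E = 10596.36 J/m^2

10596.36


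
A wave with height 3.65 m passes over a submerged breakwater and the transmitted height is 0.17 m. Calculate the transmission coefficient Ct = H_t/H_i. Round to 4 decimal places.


Ct = H_t / H_i
Ct = 0.17 / 3.65
Ct = 0.0466

0.0466


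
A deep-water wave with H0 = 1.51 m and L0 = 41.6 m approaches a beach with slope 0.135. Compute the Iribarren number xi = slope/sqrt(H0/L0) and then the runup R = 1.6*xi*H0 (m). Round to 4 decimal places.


xi = slope / sqrt(H0/L0)
H0/L0 = 1.51/41.6 = 0.036298
sqrt(0.036298) = 0.190521
xi = 0.135 / 0.190521 = 0.708585
R = 1.6 * xi * H0 = 1.6 * 0.708585 * 1.51
R = 1.7119 m

1.7119


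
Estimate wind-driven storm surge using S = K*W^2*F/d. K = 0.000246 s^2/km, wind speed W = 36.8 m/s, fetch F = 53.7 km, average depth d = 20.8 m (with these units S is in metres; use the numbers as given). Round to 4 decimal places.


S = K * W^2 * F / d
W^2 = 36.8^2 = 1354.24
S = 0.000246 * 1354.24 * 53.7 / 20.8
Numerator = 0.000246 * 1354.24 * 53.7 = 17.889781
S = 17.889781 / 20.8 = 0.8601 m

0.8601


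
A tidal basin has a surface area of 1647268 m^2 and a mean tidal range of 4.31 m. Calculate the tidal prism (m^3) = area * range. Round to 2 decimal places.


Tidal prism = Area * Tidal range
P = 1647268 * 4.31
P = 7099725.08 m^3

7099725.08


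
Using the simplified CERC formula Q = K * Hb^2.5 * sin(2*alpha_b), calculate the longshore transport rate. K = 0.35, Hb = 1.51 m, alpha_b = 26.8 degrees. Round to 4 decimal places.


Q = K * Hb^2.5 * sin(2 * alpha_b)
Hb^2.5 = 1.51^2.5 = 2.801834
sin(2 * 26.8) = sin(53.6) = 0.804894
Q = 0.35 * 2.801834 * 0.804894
Q = 0.7893 m^3/s

0.7893


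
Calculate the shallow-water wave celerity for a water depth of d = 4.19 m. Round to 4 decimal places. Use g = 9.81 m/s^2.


Using the shallow-water approximation:
C = sqrt(g * d) = sqrt(9.81 * 4.19)
C = sqrt(41.1039)
C = 6.4112 m/s

6.4112


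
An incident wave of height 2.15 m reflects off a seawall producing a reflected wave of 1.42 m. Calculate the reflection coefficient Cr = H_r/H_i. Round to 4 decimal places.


Cr = H_r / H_i
Cr = 1.42 / 2.15
Cr = 0.6605

0.6605


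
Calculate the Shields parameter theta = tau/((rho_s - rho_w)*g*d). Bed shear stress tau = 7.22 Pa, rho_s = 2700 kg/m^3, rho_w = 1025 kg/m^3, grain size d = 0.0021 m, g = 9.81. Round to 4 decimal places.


theta = tau / ((rho_s - rho_w) * g * d)
rho_s - rho_w = 2700 - 1025 = 1675
Denominator = 1675 * 9.81 * 0.0021 = 34.506675
theta = 7.22 / 34.506675
theta = 0.2092

0.2092


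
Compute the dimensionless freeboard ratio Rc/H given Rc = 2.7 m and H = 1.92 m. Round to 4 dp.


Relative freeboard = Rc / H
= 2.7 / 1.92
= 1.4063

1.4063


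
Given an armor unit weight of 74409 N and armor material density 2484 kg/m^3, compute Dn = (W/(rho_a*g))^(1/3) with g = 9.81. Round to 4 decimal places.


V = W / (rho_a * g)
V = 74409 / (2484 * 9.81)
V = 74409 / 24368.04
V = 3.053549 m^3
Dn = V^(1/3) = 3.053549^(1/3)
Dn = 1.4508 m

1.4508


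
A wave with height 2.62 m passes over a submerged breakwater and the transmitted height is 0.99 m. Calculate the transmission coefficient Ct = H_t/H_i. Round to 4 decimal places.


Ct = H_t / H_i
Ct = 0.99 / 2.62
Ct = 0.3779

0.3779


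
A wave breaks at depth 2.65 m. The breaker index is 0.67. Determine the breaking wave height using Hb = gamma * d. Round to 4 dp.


Hb = gamma * d
Hb = 0.67 * 2.65
Hb = 1.7755 m

1.7755


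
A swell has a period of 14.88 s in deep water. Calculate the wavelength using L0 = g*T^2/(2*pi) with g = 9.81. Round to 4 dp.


L0 = g * T^2 / (2 * pi)
L0 = 9.81 * 14.88^2 / (2 * pi)
L0 = 9.81 * 221.4144 / 6.28319
L0 = 2172.0753 / 6.28319
L0 = 345.6965 m

345.6965


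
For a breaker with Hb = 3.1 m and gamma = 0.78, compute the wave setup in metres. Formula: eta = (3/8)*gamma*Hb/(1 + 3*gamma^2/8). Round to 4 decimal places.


eta = (3/8) * gamma * Hb / (1 + 3*gamma^2/8)
Numerator = (3/8) * 0.78 * 3.1 = 0.906750
Denominator = 1 + 3*0.78^2/8 = 1 + 0.228150 = 1.228150
eta = 0.906750 / 1.228150
eta = 0.7383 m

0.7383


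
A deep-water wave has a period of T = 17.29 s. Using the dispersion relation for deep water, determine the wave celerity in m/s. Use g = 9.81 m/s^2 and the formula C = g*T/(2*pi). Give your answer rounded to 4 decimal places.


We use the deep-water celerity formula:
C = g * T / (2 * pi)
C = 9.81 * 17.29 / (2 * 3.14159...)
C = 169.614900 / 6.283185
C = 26.9950 m/s

26.9950


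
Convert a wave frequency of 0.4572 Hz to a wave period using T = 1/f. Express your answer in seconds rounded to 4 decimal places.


T = 1 / f
T = 1 / 0.4572
T = 2.1872 s

2.1872


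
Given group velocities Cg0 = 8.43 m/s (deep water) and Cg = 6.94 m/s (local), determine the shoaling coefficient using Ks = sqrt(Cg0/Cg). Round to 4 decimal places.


Ks = sqrt(Cg0 / Cg)
Ks = sqrt(8.43 / 6.94)
Ks = sqrt(1.2147)
Ks = 1.1021

1.1021


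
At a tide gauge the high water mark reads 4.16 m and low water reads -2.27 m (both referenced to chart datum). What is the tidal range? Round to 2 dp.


Tidal range = High water - Low water
Tidal range = 4.16 - (-2.27)
Tidal range = 6.43 m

6.43


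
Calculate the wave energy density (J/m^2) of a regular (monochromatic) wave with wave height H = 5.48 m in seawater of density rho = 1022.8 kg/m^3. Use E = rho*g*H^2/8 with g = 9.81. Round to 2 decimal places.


E = (1/8) * rho * g * H^2
E = (1/8) * 1022.8 * 9.81 * 5.48^2
E = 0.125 * 1022.8 * 9.81 * 30.0304
E = 37664.38 J/m^2

37664.38


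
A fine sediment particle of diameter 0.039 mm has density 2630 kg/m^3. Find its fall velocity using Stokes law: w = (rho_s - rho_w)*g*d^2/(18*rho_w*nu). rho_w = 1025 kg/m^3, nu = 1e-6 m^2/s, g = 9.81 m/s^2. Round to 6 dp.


w = (rho_s - rho_w) * g * d^2 / (18 * rho_w * nu)
d = 0.039 mm = 0.000039 m
rho_s - rho_w = 2630 - 1025 = 1605
Numerator = 1605 * 9.81 * (0.000039)^2 = 0.000023948221
Denominator = 18 * 1025 * 1e-6 = 0.018450
w = 0.001298 m/s

0.001298


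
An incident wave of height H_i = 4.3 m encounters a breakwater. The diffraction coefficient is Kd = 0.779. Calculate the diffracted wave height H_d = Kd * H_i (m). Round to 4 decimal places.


H_d = Kd * H_i
H_d = 0.779 * 4.3
H_d = 3.3497 m

3.3497


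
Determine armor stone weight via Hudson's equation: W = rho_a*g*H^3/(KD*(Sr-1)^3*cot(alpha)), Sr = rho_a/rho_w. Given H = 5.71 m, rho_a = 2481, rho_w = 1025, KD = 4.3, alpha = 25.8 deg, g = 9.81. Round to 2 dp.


Sr = rho_a / rho_w = 2481 / 1025 = 2.420488
(Sr - 1) = 1.420488
(Sr - 1)^3 = 2.866240
cot(25.8) = 1 / tan(25.8) = 1 / 0.483419 = 2.068599
Numerator = 2481 * 9.81 * 5.71^3 = 4531104.6883
Denominator = 4.3 * 2.866240 * 2.068599 = 25.495138
W = 4531104.6883 / 25.495138
W = 177724.27 N

177724.27


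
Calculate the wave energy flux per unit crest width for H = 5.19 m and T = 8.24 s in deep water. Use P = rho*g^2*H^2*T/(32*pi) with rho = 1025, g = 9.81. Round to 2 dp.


P = rho * g^2 * H^2 * T / (32 * pi)
P = 1025 * 9.81^2 * 5.19^2 * 8.24 / (32 * pi)
P = 1025 * 96.2361 * 26.9361 * 8.24 / 100.53096
P = 217782.99 W/m

217782.99


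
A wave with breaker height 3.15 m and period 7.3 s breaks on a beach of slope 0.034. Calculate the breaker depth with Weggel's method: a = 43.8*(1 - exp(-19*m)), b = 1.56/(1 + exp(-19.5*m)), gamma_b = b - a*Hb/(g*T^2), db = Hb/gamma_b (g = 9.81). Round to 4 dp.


a = 43.8 * (1 - exp(-19 * m))
exp(-19 * 0.034) = exp(-0.6460) = 0.524138
a = 43.8 * (1 - 0.524138) = 20.842749
b = 1.56 / (1 + exp(-19.5 * m))
exp(-19.5 * 0.034) = exp(-0.6630) = 0.515303
b = 1.56 / (1 + 0.515303) = 1.029497
Hb / (g * T^2) = 3.15 / (9.81 * 7.3^2) = 3.15 / 522.7749 = 0.00602554
gamma_b = b - a * Hb/(g*T^2) = 1.029497 - 20.842749 * 0.00602554 = 0.903908
db = Hb / gamma_b = 3.15 / 0.903908
db = 3.4849 m

3.4849


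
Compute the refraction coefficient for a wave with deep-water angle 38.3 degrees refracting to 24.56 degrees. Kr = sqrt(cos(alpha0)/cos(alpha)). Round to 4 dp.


Kr = sqrt(cos(alpha0) / cos(alpha))
cos(38.3) = 0.784776
cos(24.56) = 0.909527
Kr = sqrt(0.784776 / 0.909527)
Kr = sqrt(0.862841)
Kr = 0.9289

0.9289


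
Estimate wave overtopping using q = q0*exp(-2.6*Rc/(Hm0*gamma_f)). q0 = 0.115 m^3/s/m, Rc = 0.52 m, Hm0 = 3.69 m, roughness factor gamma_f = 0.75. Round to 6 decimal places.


q = q0 * exp(-2.6 * Rc / (Hm0 * gamma_f))
Exponent = -2.6 * 0.52 / (3.69 * 0.75)
= -2.6 * 0.52 / 2.7675
= -0.488528
exp(-0.488528) = 0.613529
q = 0.115 * 0.613529
q = 0.070556 m^3/s/m

0.070556


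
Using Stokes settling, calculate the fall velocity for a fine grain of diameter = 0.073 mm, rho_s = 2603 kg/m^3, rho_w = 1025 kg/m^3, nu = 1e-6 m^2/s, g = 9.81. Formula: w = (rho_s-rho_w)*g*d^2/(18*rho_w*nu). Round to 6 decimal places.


w = (rho_s - rho_w) * g * d^2 / (18 * rho_w * nu)
d = 0.073 mm = 0.000073 m
rho_s - rho_w = 2603 - 1025 = 1578
Numerator = 1578 * 9.81 * (0.000073)^2 = 0.000082493879
Denominator = 18 * 1025 * 1e-6 = 0.018450
w = 0.004471 m/s

0.004471


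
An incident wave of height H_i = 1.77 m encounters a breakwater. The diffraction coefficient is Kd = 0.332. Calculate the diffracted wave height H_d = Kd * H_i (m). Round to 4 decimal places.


H_d = Kd * H_i
H_d = 0.332 * 1.77
H_d = 0.5876 m

0.5876


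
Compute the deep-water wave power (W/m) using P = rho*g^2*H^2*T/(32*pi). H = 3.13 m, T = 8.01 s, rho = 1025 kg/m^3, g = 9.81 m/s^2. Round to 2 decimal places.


P = rho * g^2 * H^2 * T / (32 * pi)
P = 1025 * 9.81^2 * 3.13^2 * 8.01 / (32 * pi)
P = 1025 * 96.2361 * 9.7969 * 8.01 / 100.53096
P = 76998.67 W/m

76998.67


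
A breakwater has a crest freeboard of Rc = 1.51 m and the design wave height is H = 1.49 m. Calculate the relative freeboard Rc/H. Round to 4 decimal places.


Relative freeboard = Rc / H
= 1.51 / 1.49
= 1.0134

1.0134


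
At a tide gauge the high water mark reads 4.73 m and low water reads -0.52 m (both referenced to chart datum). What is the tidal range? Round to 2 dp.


Tidal range = High water - Low water
Tidal range = 4.73 - (-0.52)
Tidal range = 5.25 m

5.25


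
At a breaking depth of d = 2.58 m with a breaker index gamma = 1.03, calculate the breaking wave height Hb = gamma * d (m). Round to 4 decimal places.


Hb = gamma * d
Hb = 1.03 * 2.58
Hb = 2.6574 m

2.6574


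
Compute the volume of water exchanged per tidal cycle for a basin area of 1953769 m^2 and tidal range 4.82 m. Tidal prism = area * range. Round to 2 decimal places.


Tidal prism = Area * Tidal range
P = 1953769 * 4.82
P = 9417166.58 m^3

9417166.58


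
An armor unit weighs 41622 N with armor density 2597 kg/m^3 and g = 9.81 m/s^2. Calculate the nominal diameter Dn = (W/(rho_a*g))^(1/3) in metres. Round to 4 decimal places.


V = W / (rho_a * g)
V = 41622 / (2597 * 9.81)
V = 41622 / 25476.57
V = 1.633736 m^3
Dn = V^(1/3) = 1.633736^(1/3)
Dn = 1.1778 m

1.1778


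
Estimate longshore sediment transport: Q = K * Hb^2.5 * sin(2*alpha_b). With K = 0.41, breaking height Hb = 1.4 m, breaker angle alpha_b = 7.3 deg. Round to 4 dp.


Q = K * Hb^2.5 * sin(2 * alpha_b)
Hb^2.5 = 1.4^2.5 = 2.319103
sin(2 * 7.3) = sin(14.6) = 0.252069
Q = 0.41 * 2.319103 * 0.252069
Q = 0.2397 m^3/s

0.2397


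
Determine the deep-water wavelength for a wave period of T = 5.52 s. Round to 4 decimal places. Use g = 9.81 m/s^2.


L0 = g * T^2 / (2 * pi)
L0 = 9.81 * 5.52^2 / (2 * pi)
L0 = 9.81 * 30.4704 / 6.28319
L0 = 298.9146 / 6.28319
L0 = 47.5737 m

47.5737


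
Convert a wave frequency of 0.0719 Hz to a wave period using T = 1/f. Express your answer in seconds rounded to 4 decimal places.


T = 1 / f
T = 1 / 0.0719
T = 13.9082 s

13.9082


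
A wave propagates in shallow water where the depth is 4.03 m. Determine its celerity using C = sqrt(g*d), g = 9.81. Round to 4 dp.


Using the shallow-water approximation:
C = sqrt(g * d) = sqrt(9.81 * 4.03)
C = sqrt(39.5343)
C = 6.2876 m/s

6.2876


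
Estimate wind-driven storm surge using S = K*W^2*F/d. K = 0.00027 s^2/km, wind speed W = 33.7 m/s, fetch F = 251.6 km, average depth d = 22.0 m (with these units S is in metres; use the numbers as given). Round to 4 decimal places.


S = K * W^2 * F / d
W^2 = 33.7^2 = 1135.69
S = 0.00027 * 1135.69 * 251.6 / 22.0
Numerator = 0.00027 * 1135.69 * 251.6 = 77.149693
S = 77.149693 / 22.0 = 3.5068 m

3.5068


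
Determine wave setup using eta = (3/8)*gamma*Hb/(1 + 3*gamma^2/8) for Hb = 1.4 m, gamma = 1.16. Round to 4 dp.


eta = (3/8) * gamma * Hb / (1 + 3*gamma^2/8)
Numerator = (3/8) * 1.16 * 1.4 = 0.609000
Denominator = 1 + 3*1.16^2/8 = 1 + 0.504600 = 1.504600
eta = 0.609000 / 1.504600
eta = 0.4048 m

0.4048


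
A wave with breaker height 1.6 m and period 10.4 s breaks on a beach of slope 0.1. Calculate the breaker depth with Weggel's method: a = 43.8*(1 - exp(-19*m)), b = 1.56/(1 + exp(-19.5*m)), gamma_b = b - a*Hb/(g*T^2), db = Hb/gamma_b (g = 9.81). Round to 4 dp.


a = 43.8 * (1 - exp(-19 * m))
exp(-19 * 0.1) = exp(-1.9000) = 0.149569
a = 43.8 * (1 - 0.149569) = 37.248894
b = 1.56 / (1 + exp(-19.5 * m))
exp(-19.5 * 0.1) = exp(-1.9500) = 0.142274
b = 1.56 / (1 + 0.142274) = 1.365697
Hb / (g * T^2) = 1.6 / (9.81 * 10.4^2) = 1.6 / 1061.0496 = 0.00150794
gamma_b = b - a * Hb/(g*T^2) = 1.365697 - 37.248894 * 0.00150794 = 1.309528
db = Hb / gamma_b = 1.6 / 1.309528
db = 1.2218 m

1.2218


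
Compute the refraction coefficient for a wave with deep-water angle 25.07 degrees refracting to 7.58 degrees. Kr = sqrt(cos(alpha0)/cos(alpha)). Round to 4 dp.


Kr = sqrt(cos(alpha0) / cos(alpha))
cos(25.07) = 0.905791
cos(7.58) = 0.991262
Kr = sqrt(0.905791 / 0.991262)
Kr = sqrt(0.913776)
Kr = 0.9559

0.9559


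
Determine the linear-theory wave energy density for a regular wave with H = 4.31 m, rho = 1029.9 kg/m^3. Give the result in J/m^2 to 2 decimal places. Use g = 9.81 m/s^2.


E = (1/8) * rho * g * H^2
E = (1/8) * 1029.9 * 9.81 * 4.31^2
E = 0.125 * 1029.9 * 9.81 * 18.5761
E = 23460.03 J/m^2

23460.03


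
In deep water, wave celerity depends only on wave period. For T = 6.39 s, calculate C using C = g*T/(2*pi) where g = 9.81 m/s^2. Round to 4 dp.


We use the deep-water celerity formula:
C = g * T / (2 * pi)
C = 9.81 * 6.39 / (2 * 3.14159...)
C = 62.685900 / 6.283185
C = 9.9768 m/s

9.9768


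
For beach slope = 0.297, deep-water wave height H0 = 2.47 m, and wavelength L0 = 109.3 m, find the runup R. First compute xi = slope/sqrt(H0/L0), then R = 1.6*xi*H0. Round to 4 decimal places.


xi = slope / sqrt(H0/L0)
H0/L0 = 2.47/109.3 = 0.022598
sqrt(0.022598) = 0.150327
xi = 0.297 / 0.150327 = 1.975687
R = 1.6 * xi * H0 = 1.6 * 1.975687 * 2.47
R = 7.8079 m

7.8079


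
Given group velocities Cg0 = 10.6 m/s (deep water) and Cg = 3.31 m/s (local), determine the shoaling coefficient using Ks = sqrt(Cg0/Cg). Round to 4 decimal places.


Ks = sqrt(Cg0 / Cg)
Ks = sqrt(10.6 / 3.31)
Ks = sqrt(3.2024)
Ks = 1.7895

1.7895


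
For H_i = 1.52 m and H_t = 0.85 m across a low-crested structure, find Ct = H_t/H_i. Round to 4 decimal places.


Ct = H_t / H_i
Ct = 0.85 / 1.52
Ct = 0.5592

0.5592


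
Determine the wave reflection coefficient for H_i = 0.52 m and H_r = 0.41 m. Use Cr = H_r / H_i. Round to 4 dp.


Cr = H_r / H_i
Cr = 0.41 / 0.52
Cr = 0.7885

0.7885


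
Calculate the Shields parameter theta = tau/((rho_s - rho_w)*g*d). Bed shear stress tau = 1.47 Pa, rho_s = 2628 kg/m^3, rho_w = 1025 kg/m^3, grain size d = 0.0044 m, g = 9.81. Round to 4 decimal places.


theta = tau / ((rho_s - rho_w) * g * d)
rho_s - rho_w = 2628 - 1025 = 1603
Denominator = 1603 * 9.81 * 0.0044 = 69.191892
theta = 1.47 / 69.191892
theta = 0.0212

0.0212


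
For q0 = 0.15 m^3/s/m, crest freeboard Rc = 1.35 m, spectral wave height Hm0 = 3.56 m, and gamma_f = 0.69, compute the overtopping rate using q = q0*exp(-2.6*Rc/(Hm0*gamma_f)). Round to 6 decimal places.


q = q0 * exp(-2.6 * Rc / (Hm0 * gamma_f))
Exponent = -2.6 * 1.35 / (3.56 * 0.69)
= -2.6 * 1.35 / 2.4564
= -1.428920
exp(-1.428920) = 0.239567
q = 0.15 * 0.239567
q = 0.035935 m^3/s/m

0.035935
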